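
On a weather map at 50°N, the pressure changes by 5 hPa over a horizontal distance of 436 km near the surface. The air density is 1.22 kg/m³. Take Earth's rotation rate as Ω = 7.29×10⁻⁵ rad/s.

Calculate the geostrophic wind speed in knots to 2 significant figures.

16 knots

Coriolis parameter at 50°N:
f = 2Ω sin φ = 2 × 7.29×10⁻⁵ × sin 50° = 1.12×10⁻⁴ s⁻¹
Pressure gradient: |∂P/∂n| = 500 Pa / 436000 m = 1.15×10⁻³ Pa/m
Geostrophic balance (pressure-gradient force = Coriolis force):
V_g = (1/(fρ)) |∂P/∂n| = 1.15×10⁻³ / (1.12×10⁻⁴ × 1.22) = 8.42 m/s
Converting: 8.42 m/s × 1.944 = 16 knots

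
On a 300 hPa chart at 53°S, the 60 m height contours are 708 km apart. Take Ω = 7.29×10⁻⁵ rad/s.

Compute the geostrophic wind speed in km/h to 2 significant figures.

Coriolis parameter at 53°S:
f = 2Ω sin φ = 2 × 7.29×10⁻⁵ × sin 53° = 1.16×10⁻⁴ s⁻¹
Height gradient: |∂Z/∂n| = 60 m / 708000 m = 8.47×10⁻⁵
On a pressure surface, geostrophic balance gives V_g = (g/f)|∂Z/∂n|:
V_g = 9.81 × 8.47×10⁻⁵ / 1.16×10⁻⁴ = 7.14 m/s
Converting: 7.14 m/s × 3.6 = 26 km/h

26 km/h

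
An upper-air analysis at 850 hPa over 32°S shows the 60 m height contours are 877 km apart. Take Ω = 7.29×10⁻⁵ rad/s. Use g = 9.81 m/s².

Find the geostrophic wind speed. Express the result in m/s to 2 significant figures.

Coriolis parameter at 32°S:
f = 2Ω sin φ = 2 × 7.29×10⁻⁵ × sin 32° = 7.73×10⁻⁵ s⁻¹
Height gradient: |∂Z/∂n| = 60 m / 877000 m = 6.84×10⁻⁵
On a pressure surface, geostrophic balance gives V_g = (g/f)|∂Z/∂n|:
V_g = 9.81 × 6.84×10⁻⁵ / 7.73×10⁻⁵ = 8.69 m/s

8.7 m/s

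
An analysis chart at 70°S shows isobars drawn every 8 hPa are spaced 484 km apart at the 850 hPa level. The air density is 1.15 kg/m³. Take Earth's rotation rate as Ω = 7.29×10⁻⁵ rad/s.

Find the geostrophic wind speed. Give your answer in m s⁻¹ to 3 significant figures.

10.5 m s⁻¹

Coriolis parameter at 70°S:
f = 2Ω sin φ = 2 × 7.29×10⁻⁵ × sin 70° = 1.37×10⁻⁴ s⁻¹
Pressure gradient: |∂P/∂n| = 800 Pa / 484000 m = 1.65×10⁻³ Pa/m
Geostrophic balance (pressure-gradient force = Coriolis force):
V_g = (1/(fρ)) |∂P/∂n| = 1.65×10⁻³ / (1.37×10⁻⁴ × 1.15) = 10.5 m/s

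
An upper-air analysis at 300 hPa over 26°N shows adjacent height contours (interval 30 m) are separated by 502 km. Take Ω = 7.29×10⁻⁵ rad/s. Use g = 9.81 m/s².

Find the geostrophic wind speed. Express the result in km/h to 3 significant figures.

33.0 km/h

Coriolis parameter at 26°N:
f = 2Ω sin φ = 2 × 7.29×10⁻⁵ × sin 26° = 6.39×10⁻⁵ s⁻¹
Height gradient: |∂Z/∂n| = 30 m / 502000 m = 5.98×10⁻⁵
On a pressure surface, geostrophic balance gives V_g = (g/f)|∂Z/∂n|:
V_g = 9.81 × 5.98×10⁻⁵ / 6.39×10⁻⁵ = 9.17 m/s
Converting: 9.17 m/s × 3.6 = 33.0 km/h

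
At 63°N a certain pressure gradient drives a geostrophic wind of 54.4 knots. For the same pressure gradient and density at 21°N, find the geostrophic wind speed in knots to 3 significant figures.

With the same pressure gradient and density, V_g ∝ 1/f ∝ 1/sin φ.
V₂ = V₁ · sin φ₁ / sin φ₂ = 54.4 × sin 63° / sin 21°
V₂ = 54.4 × 0.8910/0.3584 = 135 knots

135 knots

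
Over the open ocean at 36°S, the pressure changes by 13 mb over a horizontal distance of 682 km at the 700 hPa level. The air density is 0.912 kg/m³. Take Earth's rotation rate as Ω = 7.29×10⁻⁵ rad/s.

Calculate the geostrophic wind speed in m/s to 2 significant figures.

24 m/s

Coriolis parameter at 36°S:
f = 2Ω sin φ = 2 × 7.29×10⁻⁵ × sin 36° = 8.57×10⁻⁵ s⁻¹
Pressure gradient: |∂P/∂n| = 1300 Pa / 682000 m = 1.91×10⁻³ Pa/m
Geostrophic balance (pressure-gradient force = Coriolis force):
V_g = (1/(fρ)) |∂P/∂n| = 1.91×10⁻³ / (8.57×10⁻⁵ × 0.912) = 24.4 m/s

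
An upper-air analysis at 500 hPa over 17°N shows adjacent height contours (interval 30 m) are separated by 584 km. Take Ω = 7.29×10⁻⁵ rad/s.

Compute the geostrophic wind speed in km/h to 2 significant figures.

Coriolis parameter at 17°N:
f = 2Ω sin φ = 2 × 7.29×10⁻⁵ × sin 17° = 4.26×10⁻⁵ s⁻¹
Height gradient: |∂Z/∂n| = 30 m / 584000 m = 5.14×10⁻⁵
On a pressure surface, geostrophic balance gives V_g = (g/f)|∂Z/∂n|:
V_g = 9.81 × 5.14×10⁻⁵ / 4.26×10⁻⁵ = 11.8 m/s
Converting: 11.8 m/s × 3.6 = 43 km/h

43 km/h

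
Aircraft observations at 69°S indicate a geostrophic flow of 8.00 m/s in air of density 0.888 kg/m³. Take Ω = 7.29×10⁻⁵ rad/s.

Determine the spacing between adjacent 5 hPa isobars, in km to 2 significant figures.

520 km

Coriolis parameter at 69°S:
f = 2Ω sin φ = 2 × 7.29×10⁻⁵ × sin 69° = 1.36×10⁻⁴ s⁻¹
Geostrophic balance rearranged: |∂P/∂n| = f ρ V_g
|∂P/∂n| = 1.36×10⁻⁴ × 0.888 × 8.00 = 9.67×10⁻⁴ Pa/m
Isobar spacing: Δn = ΔP/|∂P/∂n| = 500 Pa / 9.67×10⁻⁴ Pa/m = 517080 m ≈ 520 km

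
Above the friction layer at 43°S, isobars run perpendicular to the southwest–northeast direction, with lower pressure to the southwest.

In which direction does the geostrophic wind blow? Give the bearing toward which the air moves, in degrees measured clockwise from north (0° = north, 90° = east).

The pressure-gradient force points toward the southwest (bearing 225°).
Geostrophic balance: in the Southern Hemisphere the Coriolis force deflects motion to the left, so the geostrophic wind blows 90° to the left of the pressure-gradient force (low pressure on the right).
Rotating 225° by 90° counterclockwise gives 135° — the wind blows toward the southeast.

135°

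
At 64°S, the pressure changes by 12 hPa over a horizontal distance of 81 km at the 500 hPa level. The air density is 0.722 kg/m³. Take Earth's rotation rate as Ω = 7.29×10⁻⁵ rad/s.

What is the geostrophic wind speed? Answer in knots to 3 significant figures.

Coriolis parameter at 64°S:
f = 2Ω sin φ = 2 × 7.29×10⁻⁵ × sin 64° = 1.31×10⁻⁴ s⁻¹
Pressure gradient: |∂P/∂n| = 1200 Pa / 81000 m = 1.48×10⁻² Pa/m
Geostrophic balance (pressure-gradient force = Coriolis force):
V_g = (1/(fρ)) |∂P/∂n| = 1.48×10⁻² / (1.31×10⁻⁴ × 0.722) = 157 m/s
Converting: 157 m/s × 1.944 = 304 knots

304 knots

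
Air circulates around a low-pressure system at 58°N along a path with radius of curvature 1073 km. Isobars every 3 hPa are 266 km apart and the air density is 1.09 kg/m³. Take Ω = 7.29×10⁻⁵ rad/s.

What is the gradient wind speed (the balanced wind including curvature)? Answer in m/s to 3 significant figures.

7.90 m/s

Coriolis parameter at 58°N:
f = 2Ω sin φ = 2 × 7.29×10⁻⁵ × sin 58° = 1.24×10⁻⁴ s⁻¹
Pressure gradient: |∂P/∂n| = 300 Pa / 266000 m = 1.13×10⁻³ Pa/m
Geostrophic speed: V_g = |∂P/∂n|/(fρ) = 1.13×10⁻³/(1.24×10⁻⁴ × 1.09) = 8.37 m/s
Around a low, centrifugal force acts outward with Coriolis, so pressure-gradient force balances both:
(1/ρ)|∂P/∂n| = fV + V²/R  →  V² + fR·V − fR·V_g = 0
With fR = 1.24×10⁻⁴ × 1073×10³ m = 133 m/s:
V = [−fR + √((fR)² + 4 fR V_g)]/2 = [−133 + √(133² + 4×133×8.37)]/2 = 7.9 m/s
Subgeostrophic (V < V_g = 8.37 m/s), as expected around a low.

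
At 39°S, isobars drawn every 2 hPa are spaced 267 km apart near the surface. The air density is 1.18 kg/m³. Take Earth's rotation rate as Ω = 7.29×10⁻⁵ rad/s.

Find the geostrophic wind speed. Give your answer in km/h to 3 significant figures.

Coriolis parameter at 39°S:
f = 2Ω sin φ = 2 × 7.29×10⁻⁵ × sin 39° = 9.18×10⁻⁵ s⁻¹
Pressure gradient: |∂P/∂n| = 200 Pa / 267000 m = 7.49×10⁻⁴ Pa/m
Geostrophic balance (pressure-gradient force = Coriolis force):
V_g = (1/(fρ)) |∂P/∂n| = 7.49×10⁻⁴ / (9.18×10⁻⁵ × 1.18) = 6.92 m/s
Converting: 6.92 m/s × 3.6 = 24.9 km/h

24.9 km/h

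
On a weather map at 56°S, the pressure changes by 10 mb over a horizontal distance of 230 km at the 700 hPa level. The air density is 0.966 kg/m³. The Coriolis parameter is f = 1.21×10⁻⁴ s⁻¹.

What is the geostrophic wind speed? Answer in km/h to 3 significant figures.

Pressure gradient: |∂P/∂n| = 1000 Pa / 230000 m = 4.35×10⁻³ Pa/m
Geostrophic balance (pressure-gradient force = Coriolis force):
V_g = (1/(fρ)) |∂P/∂n| = 4.35×10⁻³ / (1.21×10⁻⁴ × 0.966) = 37.2 m/s
Converting: 37.2 m/s × 3.6 = 134 km/h

134 km/h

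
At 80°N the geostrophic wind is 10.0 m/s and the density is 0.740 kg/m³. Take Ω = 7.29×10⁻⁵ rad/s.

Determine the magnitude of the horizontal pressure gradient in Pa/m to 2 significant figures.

1.1×10⁻³ Pa/m

Coriolis parameter at 80°N:
f = 2Ω sin φ = 2 × 7.29×10⁻⁵ × sin 80° = 1.44×10⁻⁴ s⁻¹
Geostrophic balance rearranged: |∂P/∂n| = f ρ V_g
|∂P/∂n| = 1.44×10⁻⁴ × 0.740 × 10.0 = 1.06×10⁻³ Pa/m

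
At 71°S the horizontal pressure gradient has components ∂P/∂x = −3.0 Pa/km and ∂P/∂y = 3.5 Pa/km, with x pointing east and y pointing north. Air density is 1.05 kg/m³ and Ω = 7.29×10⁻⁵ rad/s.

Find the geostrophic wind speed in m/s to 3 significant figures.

31.8 m/s

Coriolis parameter at 71°S:
f = 2Ω sin φ = 2 × 7.29×10⁻⁵ × sin 71° = 1.38×10⁻⁴ s⁻¹
In the Southern Hemisphere f is negative: f = −1.38×10⁻⁴ s⁻¹.
Component geostrophic relations (x east, y north):
u_g = −(1/(fρ)) ∂P/∂y,  v_g = (1/(fρ)) ∂P/∂x
u_g = −(3.5×10⁻³)/(−1.38×10⁻⁴ × 1.05) = 24.2 m/s;  v_g = (−3.0×10⁻³)/(−1.38×10⁻⁴ × 1.05) = 20.7 m/s
|V_g| = √(u_g² + v_g²) = 31.8 m/s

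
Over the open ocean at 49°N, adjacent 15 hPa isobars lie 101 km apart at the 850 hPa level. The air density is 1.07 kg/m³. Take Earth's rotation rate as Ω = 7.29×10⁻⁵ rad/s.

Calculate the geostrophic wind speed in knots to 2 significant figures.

250 knots

Coriolis parameter at 49°N:
f = 2Ω sin φ = 2 × 7.29×10⁻⁵ × sin 49° = 1.10×10⁻⁴ s⁻¹
Pressure gradient: |∂P/∂n| = 1500 Pa / 101000 m = 1.49×10⁻² Pa/m
Geostrophic balance (pressure-gradient force = Coriolis force):
V_g = (1/(fρ)) |∂P/∂n| = 1.49×10⁻² / (1.10×10⁻⁴ × 1.07) = 126 m/s
Converting: 126 m/s × 1.944 = 250 knots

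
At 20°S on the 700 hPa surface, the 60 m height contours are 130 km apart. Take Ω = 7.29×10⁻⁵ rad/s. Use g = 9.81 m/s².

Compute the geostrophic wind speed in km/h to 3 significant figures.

Coriolis parameter at 20°S:
f = 2Ω sin φ = 2 × 7.29×10⁻⁵ × sin 20° = 4.99×10⁻⁵ s⁻¹
Height gradient: |∂Z/∂n| = 60 m / 130000 m = 4.62×10⁻⁴
On a pressure surface, geostrophic balance gives V_g = (g/f)|∂Z/∂n|:
V_g = 9.81 × 4.62×10⁻⁴ / 4.99×10⁻⁵ = 90.8 m/s
Converting: 90.8 m/s × 3.6 = 327 km/h

327 km/h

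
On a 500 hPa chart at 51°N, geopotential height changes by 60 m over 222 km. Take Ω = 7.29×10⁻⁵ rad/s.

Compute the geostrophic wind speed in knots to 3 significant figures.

45.5 knots

Coriolis parameter at 51°N:
f = 2Ω sin φ = 2 × 7.29×10⁻⁵ × sin 51° = 1.13×10⁻⁴ s⁻¹
Height gradient: |∂Z/∂n| = 60 m / 222000 m = 2.70×10⁻⁴
On a pressure surface, geostrophic balance gives V_g = (g/f)|∂Z/∂n|:
V_g = 9.81 × 2.70×10⁻⁴ / 1.13×10⁻⁴ = 23.4 m/s
Converting: 23.4 m/s × 1.944 = 45.5 knots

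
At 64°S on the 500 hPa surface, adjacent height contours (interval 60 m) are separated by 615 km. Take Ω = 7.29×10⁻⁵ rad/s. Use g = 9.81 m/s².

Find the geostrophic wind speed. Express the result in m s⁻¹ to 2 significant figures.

Coriolis parameter at 64°S:
f = 2Ω sin φ = 2 × 7.29×10⁻⁵ × sin 64° = 1.31×10⁻⁴ s⁻¹
Height gradient: |∂Z/∂n| = 60 m / 615000 m = 9.76×10⁻⁵
On a pressure surface, geostrophic balance gives V_g = (g/f)|∂Z/∂n|:
V_g = 9.81 × 9.76×10⁻⁵ / 1.31×10⁻⁴ = 7.30 m/s

7.3 m s⁻¹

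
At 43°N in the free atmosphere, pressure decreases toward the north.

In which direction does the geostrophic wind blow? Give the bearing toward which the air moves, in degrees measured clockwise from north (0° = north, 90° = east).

The pressure-gradient force points toward the north (bearing 000°).
Geostrophic balance: in the Northern Hemisphere the Coriolis force deflects motion to the right, so the geostrophic wind blows 90° to the right of the pressure-gradient force (low pressure on the left).
Rotating 000° by 90° clockwise gives 090° — the wind blows toward the east.

090°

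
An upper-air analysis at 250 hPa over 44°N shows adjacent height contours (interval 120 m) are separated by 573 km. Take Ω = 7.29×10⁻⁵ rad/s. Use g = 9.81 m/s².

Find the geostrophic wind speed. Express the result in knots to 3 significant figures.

Coriolis parameter at 44°N:
f = 2Ω sin φ = 2 × 7.29×10⁻⁵ × sin 44° = 1.01×10⁻⁴ s⁻¹
Height gradient: |∂Z/∂n| = 120 m / 573000 m = 2.09×10⁻⁴
On a pressure surface, geostrophic balance gives V_g = (g/f)|∂Z/∂n|:
V_g = 9.81 × 2.09×10⁻⁴ / 1.01×10⁻⁴ = 20.3 m/s
Converting: 20.3 m/s × 1.944 = 39.4 knots

39.4 knots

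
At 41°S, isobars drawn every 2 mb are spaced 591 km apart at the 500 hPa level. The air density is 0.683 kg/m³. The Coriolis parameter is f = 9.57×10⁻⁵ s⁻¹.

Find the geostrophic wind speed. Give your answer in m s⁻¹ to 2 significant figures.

Pressure gradient: |∂P/∂n| = 200 Pa / 591000 m = 3.38×10⁻⁴ Pa/m
Geostrophic balance (pressure-gradient force = Coriolis force):
V_g = (1/(fρ)) |∂P/∂n| = 3.38×10⁻⁴ / (9.57×10⁻⁵ × 0.683) = 5.18 m/s

5.2 m s⁻¹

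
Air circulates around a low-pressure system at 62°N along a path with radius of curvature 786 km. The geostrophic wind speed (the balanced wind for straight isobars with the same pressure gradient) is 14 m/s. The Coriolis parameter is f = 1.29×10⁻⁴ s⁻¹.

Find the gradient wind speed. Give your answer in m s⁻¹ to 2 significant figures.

Around a low, centrifugal force acts outward with Coriolis, so pressure-gradient force balances both:
(1/ρ)|∂P/∂n| = fV + V²/R  →  V² + fR·V − fR·V_g = 0
With fR = 1.29×10⁻⁴ × 786×10³ m = 101 m/s:
V = [−fR + √((fR)² + 4 fR V_g)]/2 = [−101 + √(101² + 4×101×14)]/2 = 12.5 m/s
Subgeostrophic (V < V_g = 14 m/s), as expected around a low.

12 m s⁻¹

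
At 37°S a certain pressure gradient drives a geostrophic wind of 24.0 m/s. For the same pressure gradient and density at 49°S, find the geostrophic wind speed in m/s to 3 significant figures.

19.1 m/s

With the same pressure gradient and density, V_g ∝ 1/f ∝ 1/sin φ.
V₂ = V₁ · sin φ₁ / sin φ₂ = 24.0 × sin 37° / sin 49°
V₂ = 24.0 × 0.6018/0.7547 = 19.1 m/s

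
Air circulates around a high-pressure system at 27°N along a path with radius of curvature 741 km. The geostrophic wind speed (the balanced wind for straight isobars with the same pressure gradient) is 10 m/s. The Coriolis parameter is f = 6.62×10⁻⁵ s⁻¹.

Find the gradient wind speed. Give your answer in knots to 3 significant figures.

27.2 knots

Around a high, pressure-gradient force acts outward with centrifugal, so Coriolis balances both:
fV = (1/ρ)|∂P/∂n| + V²/R  →  V² − fR·V + fR·V_g = 0
With fR = 6.62×10⁻⁵ × 741×10³ m = 49.1 m/s:
V = [fR − √((fR)² − 4 fR V_g)]/2 = [49.1 − √(49.1² − 4×49.1×10)]/2 = 14 m/s
Supergeostrophic (V > V_g = 10 m/s), as expected around a high.
Converting: 14 m/s × 1.944 = 27.2 knots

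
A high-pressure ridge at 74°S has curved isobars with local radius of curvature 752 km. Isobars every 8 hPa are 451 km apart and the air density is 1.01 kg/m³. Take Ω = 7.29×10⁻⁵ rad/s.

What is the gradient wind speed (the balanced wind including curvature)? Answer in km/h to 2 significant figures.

52 km/h

Coriolis parameter at 74°S:
f = 2Ω sin φ = 2 × 7.29×10⁻⁵ × sin 74° = 1.40×10⁻⁴ s⁻¹
Pressure gradient: |∂P/∂n| = 800 Pa / 451000 m = 1.77×10⁻³ Pa/m
Geostrophic speed: V_g = |∂P/∂n|/(fρ) = 1.77×10⁻³/(1.40×10⁻⁴ × 1.01) = 12.5 m/s
Around a high, pressure-gradient force acts outward with centrifugal, so Coriolis balances both:
fV = (1/ρ)|∂P/∂n| + V²/R  →  V² − fR·V + fR·V_g = 0
With fR = 1.40×10⁻⁴ × 752×10³ m = 105 m/s:
V = [fR − √((fR)² − 4 fR V_g)]/2 = [105 − √(105² − 4×105×12.5)]/2 = 14.5 m/s
Supergeostrophic (V > V_g = 12.5 m/s), as expected around a high.
Converting: 14.5 m/s × 3.6 = 52 km/h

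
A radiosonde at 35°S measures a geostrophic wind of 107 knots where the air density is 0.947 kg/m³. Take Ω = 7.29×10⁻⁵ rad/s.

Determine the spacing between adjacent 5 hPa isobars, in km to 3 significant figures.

115 km

Coriolis parameter at 35°S:
f = 2Ω sin φ = 2 × 7.29×10⁻⁵ × sin 35° = 8.36×10⁻⁵ s⁻¹
Wind speed in SI: 107 knots = 55.0 m/s
Geostrophic balance rearranged: |∂P/∂n| = f ρ V_g
|∂P/∂n| = 8.36×10⁻⁵ × 0.947 × 55.0 = 4.36×10⁻³ Pa/m
Isobar spacing: Δn = ΔP/|∂P/∂n| = 500 Pa / 4.36×10⁻³ Pa/m = 114696 m ≈ 115 km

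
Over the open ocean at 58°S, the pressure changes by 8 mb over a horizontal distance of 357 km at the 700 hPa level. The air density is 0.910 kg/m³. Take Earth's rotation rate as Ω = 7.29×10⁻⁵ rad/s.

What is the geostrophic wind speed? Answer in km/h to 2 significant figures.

Coriolis parameter at 58°S:
f = 2Ω sin φ = 2 × 7.29×10⁻⁵ × sin 58° = 1.24×10⁻⁴ s⁻¹
Pressure gradient: |∂P/∂n| = 800 Pa / 357000 m = 2.24×10⁻³ Pa/m
Geostrophic balance (pressure-gradient force = Coriolis force):
V_g = (1/(fρ)) |∂P/∂n| = 2.24×10⁻³ / (1.24×10⁻⁴ × 0.910) = 19.9 m/s
Converting: 19.9 m/s × 3.6 = 72 km/h

72 km/h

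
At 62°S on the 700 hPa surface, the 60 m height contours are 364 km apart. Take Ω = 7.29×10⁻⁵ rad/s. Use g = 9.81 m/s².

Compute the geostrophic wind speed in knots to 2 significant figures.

Coriolis parameter at 62°S:
f = 2Ω sin φ = 2 × 7.29×10⁻⁵ × sin 62° = 1.29×10⁻⁴ s⁻¹
Height gradient: |∂Z/∂n| = 60 m / 364000 m = 1.65×10⁻⁴
On a pressure surface, geostrophic balance gives V_g = (g/f)|∂Z/∂n|:
V_g = 9.81 × 1.65×10⁻⁴ / 1.29×10⁻⁴ = 12.6 m/s
Converting: 12.6 m/s × 1.944 = 24 knots

24 knots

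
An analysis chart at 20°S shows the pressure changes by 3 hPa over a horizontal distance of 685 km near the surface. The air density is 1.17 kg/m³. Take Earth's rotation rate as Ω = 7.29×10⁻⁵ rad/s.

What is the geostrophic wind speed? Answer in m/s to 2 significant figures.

7.5 m/s

Coriolis parameter at 20°S:
f = 2Ω sin φ = 2 × 7.29×10⁻⁵ × sin 20° = 4.99×10⁻⁵ s⁻¹
Pressure gradient: |∂P/∂n| = 300 Pa / 685000 m = 4.38×10⁻⁴ Pa/m
Geostrophic balance (pressure-gradient force = Coriolis force):
V_g = (1/(fρ)) |∂P/∂n| = 4.38×10⁻⁴ / (4.99×10⁻⁵ × 1.17) = 7.51 m/s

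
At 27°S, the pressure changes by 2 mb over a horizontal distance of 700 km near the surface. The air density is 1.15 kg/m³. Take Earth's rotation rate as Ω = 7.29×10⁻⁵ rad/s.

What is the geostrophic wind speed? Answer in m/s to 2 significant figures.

3.8 m/s

Coriolis parameter at 27°S:
f = 2Ω sin φ = 2 × 7.29×10⁻⁵ × sin 27° = 6.62×10⁻⁵ s⁻¹
Pressure gradient: |∂P/∂n| = 200 Pa / 700000 m = 2.86×10⁻⁴ Pa/m
Geostrophic balance (pressure-gradient force = Coriolis force):
V_g = (1/(fρ)) |∂P/∂n| = 2.86×10⁻⁴ / (6.62×10⁻⁵ × 1.15) = 3.75 m/s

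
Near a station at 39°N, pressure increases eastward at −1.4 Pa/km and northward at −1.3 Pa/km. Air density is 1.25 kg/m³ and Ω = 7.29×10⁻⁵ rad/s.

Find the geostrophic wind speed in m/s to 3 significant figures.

Coriolis parameter at 39°N:
f = 2Ω sin φ = 2 × 7.29×10⁻⁵ × sin 39° = 9.18×10⁻⁵ s⁻¹
Component geostrophic relations (x east, y north):
u_g = −(1/(fρ)) ∂P/∂y,  v_g = (1/(fρ)) ∂P/∂x
u_g = −(−1.3×10⁻³)/(9.18×10⁻⁵ × 1.25) = 11.3 m/s;  v_g = (−1.4×10⁻³)/(9.18×10⁻⁵ × 1.25) = −12.2 m/s
|V_g| = √(u_g² + v_g²) = 16.7 m/s

16.7 m/s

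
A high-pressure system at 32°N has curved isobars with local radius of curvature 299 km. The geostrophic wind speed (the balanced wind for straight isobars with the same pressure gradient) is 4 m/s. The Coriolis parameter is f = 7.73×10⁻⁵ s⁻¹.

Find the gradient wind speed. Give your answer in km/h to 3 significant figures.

Around a high, pressure-gradient force acts outward with centrifugal, so Coriolis balances both:
fV = (1/ρ)|∂P/∂n| + V²/R  →  V² − fR·V + fR·V_g = 0
With fR = 7.73×10⁻⁵ × 299×10³ m = 23.1 m/s:
V = [fR − √((fR)² − 4 fR V_g)]/2 = [23.1 − √(23.1² − 4×23.1×4)]/2 = 5.15 m/s
Supergeostrophic (V > V_g = 4 m/s), as expected around a high.
Converting: 5.15 m/s × 3.6 = 18.5 km/h

18.5 km/h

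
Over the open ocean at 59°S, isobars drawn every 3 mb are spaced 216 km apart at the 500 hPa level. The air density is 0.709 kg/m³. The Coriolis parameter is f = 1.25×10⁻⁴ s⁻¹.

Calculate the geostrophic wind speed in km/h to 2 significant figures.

56 km/h

Pressure gradient: |∂P/∂n| = 300 Pa / 216000 m = 1.39×10⁻³ Pa/m
Geostrophic balance (pressure-gradient force = Coriolis force):
V_g = (1/(fρ)) |∂P/∂n| = 1.39×10⁻³ / (1.25×10⁻⁴ × 0.709) = 15.7 m/s
Converting: 15.7 m/s × 3.6 = 56 km/h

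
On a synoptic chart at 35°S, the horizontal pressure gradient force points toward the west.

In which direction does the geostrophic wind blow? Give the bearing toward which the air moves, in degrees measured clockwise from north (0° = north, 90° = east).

The pressure-gradient force points toward the west (bearing 270°).
Geostrophic balance: in the Southern Hemisphere the Coriolis force deflects motion to the left, so the geostrophic wind blows 90° to the left of the pressure-gradient force (low pressure on the right).
Rotating 270° by 90° counterclockwise gives 180° — the wind blows toward the south.

180°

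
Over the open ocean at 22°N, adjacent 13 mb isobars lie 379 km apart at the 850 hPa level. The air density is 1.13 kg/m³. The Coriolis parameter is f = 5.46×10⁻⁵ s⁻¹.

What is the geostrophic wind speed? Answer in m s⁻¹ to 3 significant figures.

55.6 m s⁻¹

Pressure gradient: |∂P/∂n| = 1300 Pa / 379000 m = 3.43×10⁻³ Pa/m
Geostrophic balance (pressure-gradient force = Coriolis force):
V_g = (1/(fρ)) |∂P/∂n| = 3.43×10⁻³ / (5.46×10⁻⁵ × 1.13) = 55.6 m/s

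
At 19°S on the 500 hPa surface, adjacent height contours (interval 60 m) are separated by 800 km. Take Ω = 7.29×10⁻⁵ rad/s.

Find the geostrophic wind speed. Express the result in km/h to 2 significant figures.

Coriolis parameter at 19°S:
f = 2Ω sin φ = 2 × 7.29×10⁻⁵ × sin 19° = 4.75×10⁻⁵ s⁻¹
Height gradient: |∂Z/∂n| = 60 m / 800000 m = 7.50×10⁻⁵
On a pressure surface, geostrophic balance gives V_g = (g/f)|∂Z/∂n|:
V_g = 9.81 × 7.50×10⁻⁵ / 4.75×10⁻⁵ = 15.5 m/s
Converting: 15.5 m/s × 3.6 = 56 km/h

56 km/h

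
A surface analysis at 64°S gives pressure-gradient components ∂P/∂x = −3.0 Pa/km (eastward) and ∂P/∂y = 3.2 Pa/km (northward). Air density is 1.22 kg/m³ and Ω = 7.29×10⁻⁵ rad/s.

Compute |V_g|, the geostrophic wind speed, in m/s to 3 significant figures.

Coriolis parameter at 64°S:
f = 2Ω sin φ = 2 × 7.29×10⁻⁵ × sin 64° = 1.31×10⁻⁴ s⁻¹
In the Southern Hemisphere f is negative: f = −1.31×10⁻⁴ s⁻¹.
Component geostrophic relations (x east, y north):
u_g = −(1/(fρ)) ∂P/∂y,  v_g = (1/(fρ)) ∂P/∂x
u_g = −(3.2×10⁻³)/(−1.31×10⁻⁴ × 1.22) = 20.0 m/s;  v_g = (−3.0×10⁻³)/(−1.31×10⁻⁴ × 1.22) = 18.8 m/s
|V_g| = √(u_g² + v_g²) = 27.4 m/s

27.4 m/s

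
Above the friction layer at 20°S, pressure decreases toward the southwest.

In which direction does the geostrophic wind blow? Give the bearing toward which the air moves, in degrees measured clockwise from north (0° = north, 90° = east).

135°

The pressure-gradient force points toward the southwest (bearing 225°).
Geostrophic balance: in the Southern Hemisphere the Coriolis force deflects motion to the left, so the geostrophic wind blows 90° to the left of the pressure-gradient force (low pressure on the right).
Rotating 225° by 90° counterclockwise gives 135° — the wind blows toward the southeast.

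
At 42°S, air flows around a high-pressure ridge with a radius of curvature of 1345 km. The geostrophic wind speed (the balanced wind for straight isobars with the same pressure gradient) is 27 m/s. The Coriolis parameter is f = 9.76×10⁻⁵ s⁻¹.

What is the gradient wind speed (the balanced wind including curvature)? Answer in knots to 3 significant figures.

Around a high, pressure-gradient force acts outward with centrifugal, so Coriolis balances both:
fV = (1/ρ)|∂P/∂n| + V²/R  →  V² − fR·V + fR·V_g = 0
With fR = 9.76×10⁻⁵ × 1345×10³ m = 131 m/s:
V = [fR − √((fR)² − 4 fR V_g)]/2 = [131 − √(131² − 4×131×27)]/2 = 38 m/s
Supergeostrophic (V > V_g = 27 m/s), as expected around a high.
Converting: 38 m/s × 1.944 = 73.9 knots

73.9 knots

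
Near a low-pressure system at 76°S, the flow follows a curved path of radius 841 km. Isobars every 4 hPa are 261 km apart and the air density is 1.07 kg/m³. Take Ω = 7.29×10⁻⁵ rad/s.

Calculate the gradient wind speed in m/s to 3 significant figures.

9.38 m/s

Coriolis parameter at 76°S:
f = 2Ω sin φ = 2 × 7.29×10⁻⁵ × sin 76° = 1.41×10⁻⁴ s⁻¹
Pressure gradient: |∂P/∂n| = 400 Pa / 261000 m = 1.53×10⁻³ Pa/m
Geostrophic speed: V_g = |∂P/∂n|/(fρ) = 1.53×10⁻³/(1.41×10⁻⁴ × 1.07) = 10.1 m/s
Around a low, centrifugal force acts outward with Coriolis, so pressure-gradient force balances both:
(1/ρ)|∂P/∂n| = fV + V²/R  →  V² + fR·V − fR·V_g = 0
With fR = 1.41×10⁻⁴ × 841×10³ m = 119 m/s:
V = [−fR + √((fR)² + 4 fR V_g)]/2 = [−119 + √(119² + 4×119×10.1)]/2 = 9.38 m/s
Subgeostrophic (V < V_g = 10.1 m/s), as expected around a low.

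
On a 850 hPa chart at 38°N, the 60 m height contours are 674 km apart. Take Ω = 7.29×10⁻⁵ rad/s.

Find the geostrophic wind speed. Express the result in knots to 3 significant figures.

Coriolis parameter at 38°N:
f = 2Ω sin φ = 2 × 7.29×10⁻⁵ × sin 38° = 8.98×10⁻⁵ s⁻¹
Height gradient: |∂Z/∂n| = 60 m / 674000 m = 8.90×10⁻⁵
On a pressure surface, geostrophic balance gives V_g = (g/f)|∂Z/∂n|:
V_g = 9.81 × 8.90×10⁻⁵ / 8.98×10⁻⁵ = 9.73 m/s
Converting: 9.73 m/s × 1.944 = 18.9 knots

18.9 knots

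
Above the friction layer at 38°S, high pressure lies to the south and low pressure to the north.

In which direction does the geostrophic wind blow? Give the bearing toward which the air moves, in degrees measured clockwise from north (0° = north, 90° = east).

The pressure-gradient force points toward the north (bearing 000°).
Geostrophic balance: in the Southern Hemisphere the Coriolis force deflects motion to the left, so the geostrophic wind blows 90° to the left of the pressure-gradient force (low pressure on the right).
Rotating 000° by 90° counterclockwise gives 270° — the wind blows toward the west.

270°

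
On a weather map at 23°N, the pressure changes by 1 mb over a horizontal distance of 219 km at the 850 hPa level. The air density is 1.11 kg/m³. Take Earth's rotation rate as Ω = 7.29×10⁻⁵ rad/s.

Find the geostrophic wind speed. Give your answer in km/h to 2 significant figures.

26 km/h

Coriolis parameter at 23°N:
f = 2Ω sin φ = 2 × 7.29×10⁻⁵ × sin 23° = 5.70×10⁻⁵ s⁻¹
Pressure gradient: |∂P/∂n| = 100 Pa / 219000 m = 4.57×10⁻⁴ Pa/m
Geostrophic balance (pressure-gradient force = Coriolis force):
V_g = (1/(fρ)) |∂P/∂n| = 4.57×10⁻⁴ / (5.70×10⁻⁵ × 1.11) = 7.22 m/s
Converting: 7.22 m/s × 3.6 = 26 km/h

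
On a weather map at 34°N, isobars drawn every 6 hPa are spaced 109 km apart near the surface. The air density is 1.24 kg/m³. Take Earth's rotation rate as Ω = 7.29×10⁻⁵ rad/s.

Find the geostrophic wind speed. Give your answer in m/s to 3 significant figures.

Coriolis parameter at 34°N:
f = 2Ω sin φ = 2 × 7.29×10⁻⁵ × sin 34° = 8.15×10⁻⁵ s⁻¹
Pressure gradient: |∂P/∂n| = 600 Pa / 109000 m = 5.50×10⁻³ Pa/m
Geostrophic balance (pressure-gradient force = Coriolis force):
V_g = (1/(fρ)) |∂P/∂n| = 5.50×10⁻³ / (8.15×10⁻⁵ × 1.24) = 54.4 m/s

54.4 m/s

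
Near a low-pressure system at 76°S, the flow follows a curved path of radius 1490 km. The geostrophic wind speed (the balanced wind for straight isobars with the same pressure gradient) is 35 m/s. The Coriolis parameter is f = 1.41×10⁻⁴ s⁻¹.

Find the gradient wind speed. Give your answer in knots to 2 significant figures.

Around a low, centrifugal force acts outward with Coriolis, so pressure-gradient force balances both:
(1/ρ)|∂P/∂n| = fV + V²/R  →  V² + fR·V − fR·V_g = 0
With fR = 1.41×10⁻⁴ × 1490×10³ m = 210 m/s:
V = [−fR + √((fR)² + 4 fR V_g)]/2 = [−210 + √(210² + 4×210×35)]/2 = 30.6 m/s
Subgeostrophic (V < V_g = 35 m/s), as expected around a low.
Converting: 30.6 m/s × 1.944 = 59 knots

59 knots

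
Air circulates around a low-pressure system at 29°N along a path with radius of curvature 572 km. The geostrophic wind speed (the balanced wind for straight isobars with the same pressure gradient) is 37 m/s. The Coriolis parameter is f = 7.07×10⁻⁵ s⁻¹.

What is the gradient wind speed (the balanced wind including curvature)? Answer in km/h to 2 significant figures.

84 km/h

Around a low, centrifugal force acts outward with Coriolis, so pressure-gradient force balances both:
(1/ρ)|∂P/∂n| = fV + V²/R  →  V² + fR·V − fR·V_g = 0
With fR = 7.07×10⁻⁵ × 572×10³ m = 40.4 m/s:
V = [−fR + √((fR)² + 4 fR V_g)]/2 = [−40.4 + √(40.4² + 4×40.4×37)]/2 = 23.4 m/s
Subgeostrophic (V < V_g = 37 m/s), as expected around a low.
Converting: 23.4 m/s × 3.6 = 84 km/h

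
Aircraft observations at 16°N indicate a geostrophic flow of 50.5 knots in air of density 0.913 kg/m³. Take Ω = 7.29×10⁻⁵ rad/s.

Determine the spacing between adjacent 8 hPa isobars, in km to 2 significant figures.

840 km

Coriolis parameter at 16°N:
f = 2Ω sin φ = 2 × 7.29×10⁻⁵ × sin 16° = 4.02×10⁻⁵ s⁻¹
Wind speed in SI: 50.5 knots = 26.0 m/s
Geostrophic balance rearranged: |∂P/∂n| = f ρ V_g
|∂P/∂n| = 4.02×10⁻⁵ × 0.913 × 26.0 = 9.53×10⁻⁴ Pa/m
Isobar spacing: Δn = ΔP/|∂P/∂n| = 800 Pa / 9.53×10⁻⁴ Pa/m = 839255 m ≈ 840 km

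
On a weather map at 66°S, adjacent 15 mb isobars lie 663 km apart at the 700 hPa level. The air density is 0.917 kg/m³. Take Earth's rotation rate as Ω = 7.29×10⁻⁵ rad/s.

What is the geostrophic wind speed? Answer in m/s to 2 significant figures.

19 m/s

Coriolis parameter at 66°S:
f = 2Ω sin φ = 2 × 7.29×10⁻⁵ × sin 66° = 1.33×10⁻⁴ s⁻¹
Pressure gradient: |∂P/∂n| = 1500 Pa / 663000 m = 2.26×10⁻³ Pa/m
Geostrophic balance (pressure-gradient force = Coriolis force):
V_g = (1/(fρ)) |∂P/∂n| = 2.26×10⁻³ / (1.33×10⁻⁴ × 0.917) = 18.5 m/s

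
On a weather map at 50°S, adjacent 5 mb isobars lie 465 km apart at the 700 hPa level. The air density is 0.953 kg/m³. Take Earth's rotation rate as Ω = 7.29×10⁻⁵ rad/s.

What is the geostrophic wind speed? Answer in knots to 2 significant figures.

Coriolis parameter at 50°S:
f = 2Ω sin φ = 2 × 7.29×10⁻⁵ × sin 50° = 1.12×10⁻⁴ s⁻¹
Pressure gradient: |∂P/∂n| = 500 Pa / 465000 m = 1.08×10⁻³ Pa/m
Geostrophic balance (pressure-gradient force = Coriolis force):
V_g = (1/(fρ)) |∂P/∂n| = 1.08×10⁻³ / (1.12×10⁻⁴ × 0.953) = 10.1 m/s
Converting: 10.1 m/s × 1.944 = 20 knots

20 knots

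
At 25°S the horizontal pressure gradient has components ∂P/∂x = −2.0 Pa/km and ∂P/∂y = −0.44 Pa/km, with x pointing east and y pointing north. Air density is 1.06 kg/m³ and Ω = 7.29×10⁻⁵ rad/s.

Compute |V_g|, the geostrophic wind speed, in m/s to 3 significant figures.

31.4 m/s

Coriolis parameter at 25°S:
f = 2Ω sin φ = 2 × 7.29×10⁻⁵ × sin 25° = 6.16×10⁻⁵ s⁻¹
In the Southern Hemisphere f is negative: f = −6.16×10⁻⁵ s⁻¹.
Component geostrophic relations (x east, y north):
u_g = −(1/(fρ)) ∂P/∂y,  v_g = (1/(fρ)) ∂P/∂x
u_g = −(−0.44×10⁻³)/(−6.16×10⁻⁵ × 1.06) = −6.74 m/s;  v_g = (−2.0×10⁻³)/(−6.16×10⁻⁵ × 1.06) = 30.6 m/s
|V_g| = √(u_g² + v_g²) = 31.4 m/s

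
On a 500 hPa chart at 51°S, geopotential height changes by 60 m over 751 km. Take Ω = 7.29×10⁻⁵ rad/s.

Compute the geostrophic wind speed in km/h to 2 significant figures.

Coriolis parameter at 51°S:
f = 2Ω sin φ = 2 × 7.29×10⁻⁵ × sin 51° = 1.13×10⁻⁴ s⁻¹
Height gradient: |∂Z/∂n| = 60 m / 751000 m = 7.99×10⁻⁵
On a pressure surface, geostrophic balance gives V_g = (g/f)|∂Z/∂n|:
V_g = 9.81 × 7.99×10⁻⁵ / 1.13×10⁻⁴ = 6.92 m/s
Converting: 6.92 m/s × 3.6 = 25 km/h

25 km/h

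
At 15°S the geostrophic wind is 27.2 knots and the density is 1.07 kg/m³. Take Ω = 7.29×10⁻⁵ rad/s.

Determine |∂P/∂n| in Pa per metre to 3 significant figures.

Coriolis parameter at 15°S:
f = 2Ω sin φ = 2 × 7.29×10⁻⁵ × sin 15° = 3.77×10⁻⁵ s⁻¹
Wind speed in SI: 27.2 knots = 14.0 m/s
Geostrophic balance rearranged: |∂P/∂n| = f ρ V_g
|∂P/∂n| = 3.77×10⁻⁵ × 1.07 × 14.0 = 5.65×10⁻⁴ Pa/m

5.65×10⁻⁴ Pa/m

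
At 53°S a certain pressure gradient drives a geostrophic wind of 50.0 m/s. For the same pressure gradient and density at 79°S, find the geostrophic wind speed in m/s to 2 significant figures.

With the same pressure gradient and density, V_g ∝ 1/f ∝ 1/sin φ.
V₂ = V₁ · sin φ₁ / sin φ₂ = 50.0 × sin 53° / sin 79°
V₂ = 50.0 × 0.7986/0.9816 = 41 m/s

41 m/s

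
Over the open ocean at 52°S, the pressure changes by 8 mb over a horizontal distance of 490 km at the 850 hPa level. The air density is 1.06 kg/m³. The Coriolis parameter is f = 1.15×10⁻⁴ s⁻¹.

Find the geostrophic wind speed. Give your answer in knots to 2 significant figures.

26 knots

Pressure gradient: |∂P/∂n| = 800 Pa / 490000 m = 1.63×10⁻³ Pa/m
Geostrophic balance (pressure-gradient force = Coriolis force):
V_g = (1/(fρ)) |∂P/∂n| = 1.63×10⁻³ / (1.15×10⁻⁴ × 1.06) = 13.4 m/s
Converting: 13.4 m/s × 1.944 = 26 knots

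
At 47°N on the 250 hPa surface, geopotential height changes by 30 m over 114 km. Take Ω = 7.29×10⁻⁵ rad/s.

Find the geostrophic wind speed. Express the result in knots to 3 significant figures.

47.1 knots

Coriolis parameter at 47°N:
f = 2Ω sin φ = 2 × 7.29×10⁻⁵ × sin 47° = 1.07×10⁻⁴ s⁻¹
Height gradient: |∂Z/∂n| = 30 m / 114000 m = 2.63×10⁻⁴
On a pressure surface, geostrophic balance gives V_g = (g/f)|∂Z/∂n|:
V_g = 9.81 × 2.63×10⁻⁴ / 1.07×10⁻⁴ = 24.2 m/s
Converting: 24.2 m/s × 1.944 = 47.1 knots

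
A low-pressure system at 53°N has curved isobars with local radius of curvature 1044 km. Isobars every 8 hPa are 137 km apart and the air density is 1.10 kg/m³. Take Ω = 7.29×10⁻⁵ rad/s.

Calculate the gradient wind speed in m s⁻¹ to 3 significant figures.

Coriolis parameter at 53°N:
f = 2Ω sin φ = 2 × 7.29×10⁻⁵ × sin 53° = 1.16×10⁻⁴ s⁻¹
Pressure gradient: |∂P/∂n| = 800 Pa / 137000 m = 5.84×10⁻³ Pa/m
Geostrophic speed: V_g = |∂P/∂n|/(fρ) = 5.84×10⁻³/(1.16×10⁻⁴ × 1.10) = 45.6 m/s
Around a low, centrifugal force acts outward with Coriolis, so pressure-gradient force balances both:
(1/ρ)|∂P/∂n| = fV + V²/R  →  V² + fR·V − fR·V_g = 0
With fR = 1.16×10⁻⁴ × 1044×10³ m = 122 m/s:
V = [−fR + √((fR)² + 4 fR V_g)]/2 = [−122 + √(122² + 4×122×45.6)]/2 = 35.3 m/s
Subgeostrophic (V < V_g = 45.6 m/s), as expected around a low.

35.3 m s⁻¹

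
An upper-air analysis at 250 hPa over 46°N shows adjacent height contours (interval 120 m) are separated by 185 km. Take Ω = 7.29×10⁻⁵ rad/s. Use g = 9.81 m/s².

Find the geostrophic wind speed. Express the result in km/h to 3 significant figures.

Coriolis parameter at 46°N:
f = 2Ω sin φ = 2 × 7.29×10⁻⁵ × sin 46° = 1.05×10⁻⁴ s⁻¹
Height gradient: |∂Z/∂n| = 120 m / 185000 m = 6.49×10⁻⁴
On a pressure surface, geostrophic balance gives V_g = (g/f)|∂Z/∂n|:
V_g = 9.81 × 6.49×10⁻⁴ / 1.05×10⁻⁴ = 60.7 m/s
Converting: 60.7 m/s × 3.6 = 218 km/h

218 km/h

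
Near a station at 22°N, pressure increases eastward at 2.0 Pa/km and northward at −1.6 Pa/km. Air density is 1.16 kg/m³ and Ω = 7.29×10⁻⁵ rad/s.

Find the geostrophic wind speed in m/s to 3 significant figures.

40.4 m/s

Coriolis parameter at 22°N:
f = 2Ω sin φ = 2 × 7.29×10⁻⁵ × sin 22° = 5.46×10⁻⁵ s⁻¹
Component geostrophic relations (x east, y north):
u_g = −(1/(fρ)) ∂P/∂y,  v_g = (1/(fρ)) ∂P/∂x
u_g = −(−1.6×10⁻³)/(5.46×10⁻⁵ × 1.16) = 25.3 m/s;  v_g = (2.0×10⁻³)/(5.46×10⁻⁵ × 1.16) = 31.6 m/s
|V_g| = √(u_g² + v_g²) = 40.4 m/s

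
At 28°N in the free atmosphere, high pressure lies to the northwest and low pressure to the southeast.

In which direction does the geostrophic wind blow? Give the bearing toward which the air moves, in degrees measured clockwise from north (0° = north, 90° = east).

225°

The pressure-gradient force points toward the southeast (bearing 135°).
Geostrophic balance: in the Northern Hemisphere the Coriolis force deflects motion to the right, so the geostrophic wind blows 90° to the right of the pressure-gradient force (low pressure on the left).
Rotating 135° by 90° clockwise gives 225° — the wind blows toward the southwest.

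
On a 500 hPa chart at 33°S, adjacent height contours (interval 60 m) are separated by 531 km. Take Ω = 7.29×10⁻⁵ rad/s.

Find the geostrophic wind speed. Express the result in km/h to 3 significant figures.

Coriolis parameter at 33°S:
f = 2Ω sin φ = 2 × 7.29×10⁻⁵ × sin 33° = 7.94×10⁻⁵ s⁻¹
Height gradient: |∂Z/∂n| = 60 m / 531000 m = 1.13×10⁻⁴
On a pressure surface, geostrophic balance gives V_g = (g/f)|∂Z/∂n|:
V_g = 9.81 × 1.13×10⁻⁴ / 7.94×10⁻⁵ = 14.0 m/s
Converting: 14.0 m/s × 3.6 = 50.3 km/h

50.3 km/h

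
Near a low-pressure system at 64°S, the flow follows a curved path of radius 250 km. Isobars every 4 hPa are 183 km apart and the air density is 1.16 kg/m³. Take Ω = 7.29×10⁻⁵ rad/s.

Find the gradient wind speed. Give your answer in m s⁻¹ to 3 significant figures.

Coriolis parameter at 64°S:
f = 2Ω sin φ = 2 × 7.29×10⁻⁵ × sin 64° = 1.31×10⁻⁴ s⁻¹
Pressure gradient: |∂P/∂n| = 400 Pa / 183000 m = 2.19×10⁻³ Pa/m
Geostrophic speed: V_g = |∂P/∂n|/(fρ) = 2.19×10⁻³/(1.31×10⁻⁴ × 1.16) = 14.4 m/s
Around a low, centrifugal force acts outward with Coriolis, so pressure-gradient force balances both:
(1/ρ)|∂P/∂n| = fV + V²/R  →  V² + fR·V − fR·V_g = 0
With fR = 1.31×10⁻⁴ × 250×10³ m = 32.8 m/s:
V = [−fR + √((fR)² + 4 fR V_g)]/2 = [−32.8 + √(32.8² + 4×32.8×14.4)]/2 = 10.8 m/s
Subgeostrophic (V < V_g = 14.4 m/s), as expected around a low.

10.8 m s⁻¹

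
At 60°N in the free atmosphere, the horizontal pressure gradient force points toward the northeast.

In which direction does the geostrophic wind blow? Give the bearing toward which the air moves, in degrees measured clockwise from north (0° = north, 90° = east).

135°

The pressure-gradient force points toward the northeast (bearing 045°).
Geostrophic balance: in the Northern Hemisphere the Coriolis force deflects motion to the right, so the geostrophic wind blows 90° to the right of the pressure-gradient force (low pressure on the left).
Rotating 045° by 90° clockwise gives 135° — the wind blows toward the southeast.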